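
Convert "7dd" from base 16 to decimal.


Input: "7dd" in base 16
Positional expansion:
  Digit '7' (value 7) x 16^2 = 1792
  Digit 'd' (value 13) x 16^1 = 208
  Digit 'd' (value 13) x 16^0 = 13
Sum = 2013

2013


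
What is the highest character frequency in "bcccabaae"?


Input: bcccabaae
Character counts:
  'a': 3
  'b': 2
  'c': 3
  'e': 1
Maximum frequency: 3

3


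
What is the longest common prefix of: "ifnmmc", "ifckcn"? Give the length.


Words: ifnmmc, ifckcn
  Position 0: all 'i' => match
  Position 1: all 'f' => match
  Position 2: ('n', 'c') => mismatch, stop
LCP = "if" (length 2)

2


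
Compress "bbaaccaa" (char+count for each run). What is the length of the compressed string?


Input: bbaaccaa
Runs:
  'b' x 2 => "b2"
  'a' x 2 => "a2"
  'c' x 2 => "c2"
  'a' x 2 => "a2"
Compressed: "b2a2c2a2"
Compressed length: 8

8


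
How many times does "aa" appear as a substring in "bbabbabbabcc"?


Searching for "aa" in "bbabbabbabcc"
Scanning each position:
  Position 0: "bb" => no
  Position 1: "ba" => no
  Position 2: "ab" => no
  Position 3: "bb" => no
  Position 4: "ba" => no
  Position 5: "ab" => no
  Position 6: "bb" => no
  Position 7: "ba" => no
  Position 8: "ab" => no
  Position 9: "bc" => no
  Position 10: "cc" => no
Total occurrences: 0

0


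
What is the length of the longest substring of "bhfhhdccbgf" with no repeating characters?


Input: "bhfhhdccbgf"
Sliding window (track last position of each char):
  Position 0 ('b'): window [0,0] length 1 -- new best
  Position 1 ('h'): window [0,1] length 2 -- new best
  Position 2 ('f'): window [0,2] length 3 -- new best
  Position 3 ('h'): repeat (last at 1), move window start to 2
  Position 3 ('h'): window [2,3] length 2
  Position 4 ('h'): repeat (last at 3), move window start to 4
  Position 4 ('h'): window [4,4] length 1
  Position 5 ('d'): window [4,5] length 2
  Position 6 ('c'): window [4,6] length 3
  Position 7 ('c'): repeat (last at 6), move window start to 7
  Position 7 ('c'): window [7,7] length 1
  Position 8 ('b'): window [7,8] length 2
  Position 9 ('g'): window [7,9] length 3
  Position 10 ('f'): window [7,10] length 4 -- new best
Longest substring with no repeats: "cbgf" with length 4

4


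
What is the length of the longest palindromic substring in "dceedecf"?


Input: "dceedecf"
Checking substrings for palindromes:
  [3:6] "ede" (len 3) => palindrome
  [2:4] "ee" (len 2) => palindrome
Longest palindromic substring: "ede" with length 3

3


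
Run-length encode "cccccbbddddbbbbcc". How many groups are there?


Input: cccccbbddddbbbbcc
Scanning for consecutive runs:
  Group 1: 'c' x 5 (positions 0-4)
  Group 2: 'b' x 2 (positions 5-6)
  Group 3: 'd' x 4 (positions 7-10)
  Group 4: 'b' x 4 (positions 11-14)
  Group 5: 'c' x 2 (positions 15-16)
Total groups: 5

5


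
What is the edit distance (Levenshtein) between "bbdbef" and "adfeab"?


Computing edit distance: "bbdbef" -> "adfeab"
DP table:
           a    d    f    e    a    b
      0    1    2    3    4    5    6
  b   1    1    2    3    4    5    5
  b   2    2    2    3    4    5    5
  d   3    3    2    3    4    5    6
  b   4    4    3    3    4    5    5
  e   5    5    4    4    3    4    5
  f   6    6    5    4    4    4    5
Edit distance = dp[6][6] = 5

5


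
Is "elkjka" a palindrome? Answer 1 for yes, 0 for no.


Input: elkjka
Reversed: akjkle
  Compare pos 0 ('e') with pos 5 ('a'): MISMATCH
  Compare pos 1 ('l') with pos 4 ('k'): MISMATCH
  Compare pos 2 ('k') with pos 3 ('j'): MISMATCH
Result: not a palindrome

0


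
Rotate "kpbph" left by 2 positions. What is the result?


Input: "kpbph", rotate left by 2
First 2 characters: "kp"
Remaining characters: "bph"
Concatenate remaining + first: "bph" + "kp" = "bphkp"

bphkp


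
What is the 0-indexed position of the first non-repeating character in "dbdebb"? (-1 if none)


Input: dbdebb
Character frequencies:
  'b': 3
  'd': 2
  'e': 1
Scanning left to right for freq == 1:
  Position 0 ('d'): freq=2, skip
  Position 1 ('b'): freq=3, skip
  Position 2 ('d'): freq=2, skip
  Position 3 ('e'): unique! => answer = 3

3


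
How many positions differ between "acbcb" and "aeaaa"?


Comparing "acbcb" and "aeaaa" position by position:
  Position 0: 'a' vs 'a' => same
  Position 1: 'c' vs 'e' => DIFFER
  Position 2: 'b' vs 'a' => DIFFER
  Position 3: 'c' vs 'a' => DIFFER
  Position 4: 'b' vs 'a' => DIFFER
Positions that differ: 4

4


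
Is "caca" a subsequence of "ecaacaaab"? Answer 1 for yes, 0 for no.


Check if "caca" is a subsequence of "ecaacaaab"
Greedy scan:
  Position 0 ('e'): no match needed
  Position 1 ('c'): matches sub[0] = 'c'
  Position 2 ('a'): matches sub[1] = 'a'
  Position 3 ('a'): no match needed
  Position 4 ('c'): matches sub[2] = 'c'
  Position 5 ('a'): matches sub[3] = 'a'
  Position 6 ('a'): no match needed
  Position 7 ('a'): no match needed
  Position 8 ('b'): no match needed
All 4 characters matched => is a subsequence

1


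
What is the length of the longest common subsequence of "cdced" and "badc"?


LCS of "cdced" and "badc"
DP table:
           b    a    d    c
      0    0    0    0    0
  c   0    0    0    0    1
  d   0    0    0    1    1
  c   0    0    0    1    2
  e   0    0    0    1    2
  d   0    0    0    1    2
LCS length = dp[5][4] = 2

2


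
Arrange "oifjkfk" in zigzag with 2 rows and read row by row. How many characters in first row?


Zigzag "oifjkfk" into 2 rows:
Placing characters:
  'o' => row 0
  'i' => row 1
  'f' => row 0
  'j' => row 1
  'k' => row 0
  'f' => row 1
  'k' => row 0
Rows:
  Row 0: "ofkk"
  Row 1: "ijf"
First row length: 4

4


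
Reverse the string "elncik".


Input: elncik
Reading characters right to left:
  Position 5: 'k'
  Position 4: 'i'
  Position 3: 'c'
  Position 2: 'n'
  Position 1: 'l'
  Position 0: 'e'
Reversed: kicnle

kicnle


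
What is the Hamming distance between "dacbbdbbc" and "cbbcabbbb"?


Comparing "dacbbdbbc" and "cbbcabbbb" position by position:
  Position 0: 'd' vs 'c' => differ
  Position 1: 'a' vs 'b' => differ
  Position 2: 'c' vs 'b' => differ
  Position 3: 'b' vs 'c' => differ
  Position 4: 'b' vs 'a' => differ
  Position 5: 'd' vs 'b' => differ
  Position 6: 'b' vs 'b' => same
  Position 7: 'b' vs 'b' => same
  Position 8: 'c' vs 'b' => differ
Total differences (Hamming distance): 7

7


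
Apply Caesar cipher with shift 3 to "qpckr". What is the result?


Caesar cipher: shift "qpckr" by 3
  'q' (pos 16) + 3 = pos 19 = 't'
  'p' (pos 15) + 3 = pos 18 = 's'
  'c' (pos 2) + 3 = pos 5 = 'f'
  'k' (pos 10) + 3 = pos 13 = 'n'
  'r' (pos 17) + 3 = pos 20 = 'u'
Result: tsfnu

tsfnu


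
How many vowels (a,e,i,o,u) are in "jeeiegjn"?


Input: jeeiegjn
Checking each character:
  'j' at position 0: consonant
  'e' at position 1: vowel (running total: 1)
  'e' at position 2: vowel (running total: 2)
  'i' at position 3: vowel (running total: 3)
  'e' at position 4: vowel (running total: 4)
  'g' at position 5: consonant
  'j' at position 6: consonant
  'n' at position 7: consonant
Total vowels: 4

4


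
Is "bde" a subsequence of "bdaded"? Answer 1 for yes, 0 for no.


Check if "bde" is a subsequence of "bdaded"
Greedy scan:
  Position 0 ('b'): matches sub[0] = 'b'
  Position 1 ('d'): matches sub[1] = 'd'
  Position 2 ('a'): no match needed
  Position 3 ('d'): no match needed
  Position 4 ('e'): matches sub[2] = 'e'
  Position 5 ('d'): no match needed
All 3 characters matched => is a subsequence

1


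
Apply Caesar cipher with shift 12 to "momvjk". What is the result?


Caesar cipher: shift "momvjk" by 12
  'm' (pos 12) + 12 = pos 24 = 'y'
  'o' (pos 14) + 12 = pos 0 = 'a'
  'm' (pos 12) + 12 = pos 24 = 'y'
  'v' (pos 21) + 12 = pos 7 = 'h'
  'j' (pos 9) + 12 = pos 21 = 'v'
  'k' (pos 10) + 12 = pos 22 = 'w'
Result: yayhvw

yayhvw


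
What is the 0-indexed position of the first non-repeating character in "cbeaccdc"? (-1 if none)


Input: cbeaccdc
Character frequencies:
  'a': 1
  'b': 1
  'c': 4
  'd': 1
  'e': 1
Scanning left to right for freq == 1:
  Position 0 ('c'): freq=4, skip
  Position 1 ('b'): unique! => answer = 1

1


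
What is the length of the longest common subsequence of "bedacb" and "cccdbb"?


LCS of "bedacb" and "cccdbb"
DP table:
           c    c    c    d    b    b
      0    0    0    0    0    0    0
  b   0    0    0    0    0    1    1
  e   0    0    0    0    0    1    1
  d   0    0    0    0    1    1    1
  a   0    0    0    0    1    1    1
  c   0    1    1    1    1    1    1
  b   0    1    1    1    1    2    2
LCS length = dp[6][6] = 2

2


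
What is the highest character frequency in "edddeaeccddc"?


Input: edddeaeccddc
Character counts:
  'a': 1
  'c': 3
  'd': 5
  'e': 3
Maximum frequency: 5

5


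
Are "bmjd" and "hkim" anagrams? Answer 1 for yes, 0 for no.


Strings: "bmjd", "hkim"
Sorted first:  bdjm
Sorted second: hikm
Differ at position 0: 'b' vs 'h' => not anagrams

0


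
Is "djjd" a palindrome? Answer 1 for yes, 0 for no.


Input: djjd
Reversed: djjd
  Compare pos 0 ('d') with pos 3 ('d'): match
  Compare pos 1 ('j') with pos 2 ('j'): match
Result: palindrome

1


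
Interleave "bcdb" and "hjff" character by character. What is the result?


Interleaving "bcdb" and "hjff":
  Position 0: 'b' from first, 'h' from second => "bh"
  Position 1: 'c' from first, 'j' from second => "cj"
  Position 2: 'd' from first, 'f' from second => "df"
  Position 3: 'b' from first, 'f' from second => "bf"
Result: bhcjdfbf

bhcjdfbf


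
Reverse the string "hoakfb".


Input: hoakfb
Reading characters right to left:
  Position 5: 'b'
  Position 4: 'f'
  Position 3: 'k'
  Position 2: 'a'
  Position 1: 'o'
  Position 0: 'h'
Reversed: bfkaoh

bfkaoh


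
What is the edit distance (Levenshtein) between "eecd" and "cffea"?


Computing edit distance: "eecd" -> "cffea"
DP table:
           c    f    f    e    a
      0    1    2    3    4    5
  e   1    1    2    3    3    4
  e   2    2    2    3    3    4
  c   3    2    3    3    4    4
  d   4    3    3    4    4    5
Edit distance = dp[4][5] = 5

5


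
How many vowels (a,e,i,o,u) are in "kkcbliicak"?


Input: kkcbliicak
Checking each character:
  'k' at position 0: consonant
  'k' at position 1: consonant
  'c' at position 2: consonant
  'b' at position 3: consonant
  'l' at position 4: consonant
  'i' at position 5: vowel (running total: 1)
  'i' at position 6: vowel (running total: 2)
  'c' at position 7: consonant
  'a' at position 8: vowel (running total: 3)
  'k' at position 9: consonant
Total vowels: 3

3


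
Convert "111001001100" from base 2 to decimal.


Input: "111001001100" in base 2
Positional expansion:
  Digit '1' (value 1) x 2^11 = 2048
  Digit '1' (value 1) x 2^10 = 1024
  Digit '1' (value 1) x 2^9 = 512
  Digit '0' (value 0) x 2^8 = 0
  Digit '0' (value 0) x 2^7 = 0
  Digit '1' (value 1) x 2^6 = 64
  Digit '0' (value 0) x 2^5 = 0
  Digit '0' (value 0) x 2^4 = 0
  Digit '1' (value 1) x 2^3 = 8
  Digit '1' (value 1) x 2^2 = 4
  Digit '0' (value 0) x 2^1 = 0
  Digit '0' (value 0) x 2^0 = 0
Sum = 3660

3660


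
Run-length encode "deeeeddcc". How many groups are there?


Input: deeeeddcc
Scanning for consecutive runs:
  Group 1: 'd' x 1 (positions 0-0)
  Group 2: 'e' x 4 (positions 1-4)
  Group 3: 'd' x 2 (positions 5-6)
  Group 4: 'c' x 2 (positions 7-8)
Total groups: 4

4


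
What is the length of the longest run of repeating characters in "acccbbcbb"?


Input: "acccbbcbb"
Scanning for longest run:
  Position 1 ('c'): new char, reset run to 1
  Position 2 ('c'): continues run of 'c', length=2
  Position 3 ('c'): continues run of 'c', length=3
  Position 4 ('b'): new char, reset run to 1
  Position 5 ('b'): continues run of 'b', length=2
  Position 6 ('c'): new char, reset run to 1
  Position 7 ('b'): new char, reset run to 1
  Position 8 ('b'): continues run of 'b', length=2
Longest run: 'c' with length 3

3


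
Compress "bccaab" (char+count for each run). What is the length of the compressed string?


Input: bccaab
Runs:
  'b' x 1 => "b1"
  'c' x 2 => "c2"
  'a' x 2 => "a2"
  'b' x 1 => "b1"
Compressed: "b1c2a2b1"
Compressed length: 8

8


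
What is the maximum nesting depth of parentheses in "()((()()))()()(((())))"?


Input: "()((()()))()()(((())))"
Tracking depth:
  Position 0 '(': depth becomes 1
  Position 1 ')': depth becomes 0
  Position 2 '(': depth becomes 1
  Position 3 '(': depth becomes 2
  Position 4 '(': depth becomes 3
  Position 5 ')': depth becomes 2
  Position 6 '(': depth becomes 3
  Position 7 ')': depth becomes 2
  Position 8 ')': depth becomes 1
  Position 9 ')': depth becomes 0
  Position 10 '(': depth becomes 1
  Position 11 ')': depth becomes 0
  Position 12 '(': depth becomes 1
  Position 13 ')': depth becomes 0
  Position 14 '(': depth becomes 1
  Position 15 '(': depth becomes 2
  Position 16 '(': depth becomes 3
  Position 17 '(': depth becomes 4
  Position 18 ')': depth becomes 3
  Position 19 ')': depth becomes 2
  Position 20 ')': depth becomes 1
  Position 21 ')': depth becomes 0
Maximum depth reached: 4

4


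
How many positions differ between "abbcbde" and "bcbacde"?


Comparing "abbcbde" and "bcbacde" position by position:
  Position 0: 'a' vs 'b' => DIFFER
  Position 1: 'b' vs 'c' => DIFFER
  Position 2: 'b' vs 'b' => same
  Position 3: 'c' vs 'a' => DIFFER
  Position 4: 'b' vs 'c' => DIFFER
  Position 5: 'd' vs 'd' => same
  Position 6: 'e' vs 'e' => same
Positions that differ: 4

4


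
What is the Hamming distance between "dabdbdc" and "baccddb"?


Comparing "dabdbdc" and "baccddb" position by position:
  Position 0: 'd' vs 'b' => differ
  Position 1: 'a' vs 'a' => same
  Position 2: 'b' vs 'c' => differ
  Position 3: 'd' vs 'c' => differ
  Position 4: 'b' vs 'd' => differ
  Position 5: 'd' vs 'd' => same
  Position 6: 'c' vs 'b' => differ
Total differences (Hamming distance): 5

5


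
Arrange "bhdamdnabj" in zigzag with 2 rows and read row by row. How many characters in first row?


Zigzag "bhdamdnabj" into 2 rows:
Placing characters:
  'b' => row 0
  'h' => row 1
  'd' => row 0
  'a' => row 1
  'm' => row 0
  'd' => row 1
  'n' => row 0
  'a' => row 1
  'b' => row 0
  'j' => row 1
Rows:
  Row 0: "bdmnb"
  Row 1: "hadaj"
First row length: 5

5


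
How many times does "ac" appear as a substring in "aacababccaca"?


Searching for "ac" in "aacababccaca"
Scanning each position:
  Position 0: "aa" => no
  Position 1: "ac" => MATCH
  Position 2: "ca" => no
  Position 3: "ab" => no
  Position 4: "ba" => no
  Position 5: "ab" => no
  Position 6: "bc" => no
  Position 7: "cc" => no
  Position 8: "ca" => no
  Position 9: "ac" => MATCH
  Position 10: "ca" => no
Total occurrences: 2

2


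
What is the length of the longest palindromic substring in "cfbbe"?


Input: "cfbbe"
Checking substrings for palindromes:
  [2:4] "bb" (len 2) => palindrome
Longest palindromic substring: "bb" with length 2

2


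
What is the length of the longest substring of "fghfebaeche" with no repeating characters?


Input: "fghfebaeche"
Sliding window (track last position of each char):
  Position 0 ('f'): window [0,0] length 1 -- new best
  Position 1 ('g'): window [0,1] length 2 -- new best
  Position 2 ('h'): window [0,2] length 3 -- new best
  Position 3 ('f'): repeat (last at 0), move window start to 1
  Position 3 ('f'): window [1,3] length 3
  Position 4 ('e'): window [1,4] length 4 -- new best
  Position 5 ('b'): window [1,5] length 5 -- new best
  Position 6 ('a'): window [1,6] length 6 -- new best
  Position 7 ('e'): repeat (last at 4), move window start to 5
  Position 7 ('e'): window [5,7] length 3
  Position 8 ('c'): window [5,8] length 4
  Position 9 ('h'): window [5,9] length 5
  Position 10 ('e'): repeat (last at 7), move window start to 8
  Position 10 ('e'): window [8,10] length 3
Longest substring with no repeats: "ghfeba" with length 6

6


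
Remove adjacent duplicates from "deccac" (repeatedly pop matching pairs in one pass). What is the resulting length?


Input: deccac
Stack-based adjacent duplicate removal:
  Read 'd': push. Stack: d
  Read 'e': push. Stack: de
  Read 'c': push. Stack: dec
  Read 'c': matches stack top 'c' => pop. Stack: de
  Read 'a': push. Stack: dea
  Read 'c': push. Stack: deac
Final stack: "deac" (length 4)

4


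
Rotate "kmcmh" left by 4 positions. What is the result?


Input: "kmcmh", rotate left by 4
First 4 characters: "kmcm"
Remaining characters: "h"
Concatenate remaining + first: "h" + "kmcm" = "hkmcm"

hkmcm


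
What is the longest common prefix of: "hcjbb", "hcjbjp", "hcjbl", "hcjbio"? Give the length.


Words: hcjbb, hcjbjp, hcjbl, hcjbio
  Position 0: all 'h' => match
  Position 1: all 'c' => match
  Position 2: all 'j' => match
  Position 3: all 'b' => match
  Position 4: ('b', 'j', 'l', 'i') => mismatch, stop
LCP = "hcjb" (length 4)

4


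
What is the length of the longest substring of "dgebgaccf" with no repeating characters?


Input: "dgebgaccf"
Sliding window (track last position of each char):
  Position 0 ('d'): window [0,0] length 1 -- new best
  Position 1 ('g'): window [0,1] length 2 -- new best
  Position 2 ('e'): window [0,2] length 3 -- new best
  Position 3 ('b'): window [0,3] length 4 -- new best
  Position 4 ('g'): repeat (last at 1), move window start to 2
  Position 4 ('g'): window [2,4] length 3
  Position 5 ('a'): window [2,5] length 4
  Position 6 ('c'): window [2,6] length 5 -- new best
  Position 7 ('c'): repeat (last at 6), move window start to 7
  Position 7 ('c'): window [7,7] length 1
  Position 8 ('f'): window [7,8] length 2
Longest substring with no repeats: "ebgac" with length 5

5


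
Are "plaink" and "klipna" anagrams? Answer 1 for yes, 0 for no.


Strings: "plaink", "klipna"
Sorted first:  aiklnp
Sorted second: aiklnp
Sorted forms match => anagrams

1


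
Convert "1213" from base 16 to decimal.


Input: "1213" in base 16
Positional expansion:
  Digit '1' (value 1) x 16^3 = 4096
  Digit '2' (value 2) x 16^2 = 512
  Digit '1' (value 1) x 16^1 = 16
  Digit '3' (value 3) x 16^0 = 3
Sum = 4627

4627


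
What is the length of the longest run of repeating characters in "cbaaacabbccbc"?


Input: "cbaaacabbccbc"
Scanning for longest run:
  Position 1 ('b'): new char, reset run to 1
  Position 2 ('a'): new char, reset run to 1
  Position 3 ('a'): continues run of 'a', length=2
  Position 4 ('a'): continues run of 'a', length=3
  Position 5 ('c'): new char, reset run to 1
  Position 6 ('a'): new char, reset run to 1
  Position 7 ('b'): new char, reset run to 1
  Position 8 ('b'): continues run of 'b', length=2
  Position 9 ('c'): new char, reset run to 1
  Position 10 ('c'): continues run of 'c', length=2
  Position 11 ('b'): new char, reset run to 1
  Position 12 ('c'): new char, reset run to 1
Longest run: 'a' with length 3

3


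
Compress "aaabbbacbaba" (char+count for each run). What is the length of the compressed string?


Input: aaabbbacbaba
Runs:
  'a' x 3 => "a3"
  'b' x 3 => "b3"
  'a' x 1 => "a1"
  'c' x 1 => "c1"
  'b' x 1 => "b1"
  'a' x 1 => "a1"
  'b' x 1 => "b1"
  'a' x 1 => "a1"
Compressed: "a3b3a1c1b1a1b1a1"
Compressed length: 16

16


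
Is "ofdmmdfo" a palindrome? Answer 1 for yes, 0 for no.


Input: ofdmmdfo
Reversed: ofdmmdfo
  Compare pos 0 ('o') with pos 7 ('o'): match
  Compare pos 1 ('f') with pos 6 ('f'): match
  Compare pos 2 ('d') with pos 5 ('d'): match
  Compare pos 3 ('m') with pos 4 ('m'): match
Result: palindrome

1


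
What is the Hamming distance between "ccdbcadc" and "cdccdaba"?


Comparing "ccdbcadc" and "cdccdaba" position by position:
  Position 0: 'c' vs 'c' => same
  Position 1: 'c' vs 'd' => differ
  Position 2: 'd' vs 'c' => differ
  Position 3: 'b' vs 'c' => differ
  Position 4: 'c' vs 'd' => differ
  Position 5: 'a' vs 'a' => same
  Position 6: 'd' vs 'b' => differ
  Position 7: 'c' vs 'a' => differ
Total differences (Hamming distance): 6

6


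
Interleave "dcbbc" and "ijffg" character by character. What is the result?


Interleaving "dcbbc" and "ijffg":
  Position 0: 'd' from first, 'i' from second => "di"
  Position 1: 'c' from first, 'j' from second => "cj"
  Position 2: 'b' from first, 'f' from second => "bf"
  Position 3: 'b' from first, 'f' from second => "bf"
  Position 4: 'c' from first, 'g' from second => "cg"
Result: dicjbfbfcg

dicjbfbfcg


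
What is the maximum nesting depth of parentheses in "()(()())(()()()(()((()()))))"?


Input: "()(()())(()()()(()((()()))))"
Tracking depth:
  Position 0 '(': depth becomes 1
  Position 1 ')': depth becomes 0
  Position 2 '(': depth becomes 1
  Position 3 '(': depth becomes 2
  Position 4 ')': depth becomes 1
  Position 5 '(': depth becomes 2
  Position 6 ')': depth becomes 1
  Position 7 ')': depth becomes 0
  Position 8 '(': depth becomes 1
  Position 9 '(': depth becomes 2
  Position 10 ')': depth becomes 1
  Position 11 '(': depth becomes 2
  Position 12 ')': depth becomes 1
  Position 13 '(': depth becomes 2
  Position 14 ')': depth becomes 1
  Position 15 '(': depth becomes 2
  Position 16 '(': depth becomes 3
  Position 17 ')': depth becomes 2
  Position 18 '(': depth becomes 3
  Position 19 '(': depth becomes 4
  Position 20 '(': depth becomes 5
  Position 21 ')': depth becomes 4
  Position 22 '(': depth becomes 5
  Position 23 ')': depth becomes 4
  Position 24 ')': depth becomes 3
  Position 25 ')': depth becomes 2
  Position 26 ')': depth becomes 1
  Position 27 ')': depth becomes 0
Maximum depth reached: 5

5


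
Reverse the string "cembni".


Input: cembni
Reading characters right to left:
  Position 5: 'i'
  Position 4: 'n'
  Position 3: 'b'
  Position 2: 'm'
  Position 1: 'e'
  Position 0: 'c'
Reversed: inbmec

inbmec


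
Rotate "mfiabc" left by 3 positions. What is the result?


Input: "mfiabc", rotate left by 3
First 3 characters: "mfi"
Remaining characters: "abc"
Concatenate remaining + first: "abc" + "mfi" = "abcmfi"

abcmfi


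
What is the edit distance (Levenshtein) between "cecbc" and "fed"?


Computing edit distance: "cecbc" -> "fed"
DP table:
           f    e    d
      0    1    2    3
  c   1    1    2    3
  e   2    2    1    2
  c   3    3    2    2
  b   4    4    3    3
  c   5    5    4    4
Edit distance = dp[5][3] = 4

4


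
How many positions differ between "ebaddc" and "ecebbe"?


Comparing "ebaddc" and "ecebbe" position by position:
  Position 0: 'e' vs 'e' => same
  Position 1: 'b' vs 'c' => DIFFER
  Position 2: 'a' vs 'e' => DIFFER
  Position 3: 'd' vs 'b' => DIFFER
  Position 4: 'd' vs 'b' => DIFFER
  Position 5: 'c' vs 'e' => DIFFER
Positions that differ: 5

5


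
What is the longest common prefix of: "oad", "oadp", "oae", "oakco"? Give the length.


Words: oad, oadp, oae, oakco
  Position 0: all 'o' => match
  Position 1: all 'a' => match
  Position 2: ('d', 'd', 'e', 'k') => mismatch, stop
LCP = "oa" (length 2)

2


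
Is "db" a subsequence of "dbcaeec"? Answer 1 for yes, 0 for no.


Check if "db" is a subsequence of "dbcaeec"
Greedy scan:
  Position 0 ('d'): matches sub[0] = 'd'
  Position 1 ('b'): matches sub[1] = 'b'
  Position 2 ('c'): no match needed
  Position 3 ('a'): no match needed
  Position 4 ('e'): no match needed
  Position 5 ('e'): no match needed
  Position 6 ('c'): no match needed
All 2 characters matched => is a subsequence

1


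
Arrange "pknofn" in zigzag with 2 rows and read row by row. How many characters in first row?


Zigzag "pknofn" into 2 rows:
Placing characters:
  'p' => row 0
  'k' => row 1
  'n' => row 0
  'o' => row 1
  'f' => row 0
  'n' => row 1
Rows:
  Row 0: "pnf"
  Row 1: "kon"
First row length: 3

3


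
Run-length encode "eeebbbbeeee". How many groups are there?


Input: eeebbbbeeee
Scanning for consecutive runs:
  Group 1: 'e' x 3 (positions 0-2)
  Group 2: 'b' x 4 (positions 3-6)
  Group 3: 'e' x 4 (positions 7-10)
Total groups: 3

3


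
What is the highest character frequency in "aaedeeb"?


Input: aaedeeb
Character counts:
  'a': 2
  'b': 1
  'd': 1
  'e': 3
Maximum frequency: 3

3


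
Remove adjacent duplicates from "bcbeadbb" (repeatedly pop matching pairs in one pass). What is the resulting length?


Input: bcbeadbb
Stack-based adjacent duplicate removal:
  Read 'b': push. Stack: b
  Read 'c': push. Stack: bc
  Read 'b': push. Stack: bcb
  Read 'e': push. Stack: bcbe
  Read 'a': push. Stack: bcbea
  Read 'd': push. Stack: bcbead
  Read 'b': push. Stack: bcbeadb
  Read 'b': matches stack top 'b' => pop. Stack: bcbead
Final stack: "bcbead" (length 6)

6


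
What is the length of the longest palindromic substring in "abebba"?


Input: "abebba"
Checking substrings for palindromes:
  [1:4] "beb" (len 3) => palindrome
  [3:5] "bb" (len 2) => palindrome
Longest palindromic substring: "beb" with length 3

3


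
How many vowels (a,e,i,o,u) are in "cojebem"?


Input: cojebem
Checking each character:
  'c' at position 0: consonant
  'o' at position 1: vowel (running total: 1)
  'j' at position 2: consonant
  'e' at position 3: vowel (running total: 2)
  'b' at position 4: consonant
  'e' at position 5: vowel (running total: 3)
  'm' at position 6: consonant
Total vowels: 3

3


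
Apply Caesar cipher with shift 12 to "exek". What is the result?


Caesar cipher: shift "exek" by 12
  'e' (pos 4) + 12 = pos 16 = 'q'
  'x' (pos 23) + 12 = pos 9 = 'j'
  'e' (pos 4) + 12 = pos 16 = 'q'
  'k' (pos 10) + 12 = pos 22 = 'w'
Result: qjqw

qjqw


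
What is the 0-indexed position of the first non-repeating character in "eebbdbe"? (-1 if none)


Input: eebbdbe
Character frequencies:
  'b': 3
  'd': 1
  'e': 3
Scanning left to right for freq == 1:
  Position 0 ('e'): freq=3, skip
  Position 1 ('e'): freq=3, skip
  Position 2 ('b'): freq=3, skip
  Position 3 ('b'): freq=3, skip
  Position 4 ('d'): unique! => answer = 4

4


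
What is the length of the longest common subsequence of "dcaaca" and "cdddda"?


LCS of "dcaaca" and "cdddda"
DP table:
           c    d    d    d    d    a
      0    0    0    0    0    0    0
  d   0    0    1    1    1    1    1
  c   0    1    1    1    1    1    1
  a   0    1    1    1    1    1    2
  a   0    1    1    1    1    1    2
  c   0    1    1    1    1    1    2
  a   0    1    1    1    1    1    2
LCS length = dp[6][6] = 2

2


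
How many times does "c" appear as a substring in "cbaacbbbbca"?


Searching for "c" in "cbaacbbbbca"
Scanning each position:
  Position 0: "c" => MATCH
  Position 1: "b" => no
  Position 2: "a" => no
  Position 3: "a" => no
  Position 4: "c" => MATCH
  Position 5: "b" => no
  Position 6: "b" => no
  Position 7: "b" => no
  Position 8: "b" => no
  Position 9: "c" => MATCH
  Position 10: "a" => no
Total occurrences: 3

3


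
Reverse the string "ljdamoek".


Input: ljdamoek
Reading characters right to left:
  Position 7: 'k'
  Position 6: 'e'
  Position 5: 'o'
  Position 4: 'm'
  Position 3: 'a'
  Position 2: 'd'
  Position 1: 'j'
  Position 0: 'l'
Reversed: keomadjl

keomadjl


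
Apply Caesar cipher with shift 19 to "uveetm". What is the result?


Caesar cipher: shift "uveetm" by 19
  'u' (pos 20) + 19 = pos 13 = 'n'
  'v' (pos 21) + 19 = pos 14 = 'o'
  'e' (pos 4) + 19 = pos 23 = 'x'
  'e' (pos 4) + 19 = pos 23 = 'x'
  't' (pos 19) + 19 = pos 12 = 'm'
  'm' (pos 12) + 19 = pos 5 = 'f'
Result: noxxmf

noxxmf


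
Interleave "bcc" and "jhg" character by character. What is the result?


Interleaving "bcc" and "jhg":
  Position 0: 'b' from first, 'j' from second => "bj"
  Position 1: 'c' from first, 'h' from second => "ch"
  Position 2: 'c' from first, 'g' from second => "cg"
Result: bjchcg

bjchcg


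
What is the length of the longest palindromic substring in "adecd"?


Input: "adecd"
Checking substrings for palindromes:
  No multi-char palindromic substrings found
Longest palindromic substring: "a" with length 1

1


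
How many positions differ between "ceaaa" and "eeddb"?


Comparing "ceaaa" and "eeddb" position by position:
  Position 0: 'c' vs 'e' => DIFFER
  Position 1: 'e' vs 'e' => same
  Position 2: 'a' vs 'd' => DIFFER
  Position 3: 'a' vs 'd' => DIFFER
  Position 4: 'a' vs 'b' => DIFFER
Positions that differ: 4

4


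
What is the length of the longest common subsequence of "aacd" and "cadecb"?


LCS of "aacd" and "cadecb"
DP table:
           c    a    d    e    c    b
      0    0    0    0    0    0    0
  a   0    0    1    1    1    1    1
  a   0    0    1    1    1    1    1
  c   0    1    1    1    1    2    2
  d   0    1    1    2    2    2    2
LCS length = dp[4][6] = 2

2


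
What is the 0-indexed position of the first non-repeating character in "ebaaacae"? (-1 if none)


Input: ebaaacae
Character frequencies:
  'a': 4
  'b': 1
  'c': 1
  'e': 2
Scanning left to right for freq == 1:
  Position 0 ('e'): freq=2, skip
  Position 1 ('b'): unique! => answer = 1

1


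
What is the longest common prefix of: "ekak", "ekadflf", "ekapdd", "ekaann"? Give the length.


Words: ekak, ekadflf, ekapdd, ekaann
  Position 0: all 'e' => match
  Position 1: all 'k' => match
  Position 2: all 'a' => match
  Position 3: ('k', 'd', 'p', 'a') => mismatch, stop
LCP = "eka" (length 3)

3


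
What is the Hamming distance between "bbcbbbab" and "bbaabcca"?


Comparing "bbcbbbab" and "bbaabcca" position by position:
  Position 0: 'b' vs 'b' => same
  Position 1: 'b' vs 'b' => same
  Position 2: 'c' vs 'a' => differ
  Position 3: 'b' vs 'a' => differ
  Position 4: 'b' vs 'b' => same
  Position 5: 'b' vs 'c' => differ
  Position 6: 'a' vs 'c' => differ
  Position 7: 'b' vs 'a' => differ
Total differences (Hamming distance): 5

5


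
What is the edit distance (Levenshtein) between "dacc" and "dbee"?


Computing edit distance: "dacc" -> "dbee"
DP table:
           d    b    e    e
      0    1    2    3    4
  d   1    0    1    2    3
  a   2    1    1    2    3
  c   3    2    2    2    3
  c   4    3    3    3    3
Edit distance = dp[4][4] = 3

3


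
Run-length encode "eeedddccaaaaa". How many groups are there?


Input: eeedddccaaaaa
Scanning for consecutive runs:
  Group 1: 'e' x 3 (positions 0-2)
  Group 2: 'd' x 3 (positions 3-5)
  Group 3: 'c' x 2 (positions 6-7)
  Group 4: 'a' x 5 (positions 8-12)
Total groups: 4

4


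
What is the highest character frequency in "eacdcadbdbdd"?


Input: eacdcadbdbdd
Character counts:
  'a': 2
  'b': 2
  'c': 2
  'd': 5
  'e': 1
Maximum frequency: 5

5


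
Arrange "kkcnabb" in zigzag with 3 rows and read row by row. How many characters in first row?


Zigzag "kkcnabb" into 3 rows:
Placing characters:
  'k' => row 0
  'k' => row 1
  'c' => row 2
  'n' => row 1
  'a' => row 0
  'b' => row 1
  'b' => row 2
Rows:
  Row 0: "ka"
  Row 1: "knb"
  Row 2: "cb"
First row length: 2

2


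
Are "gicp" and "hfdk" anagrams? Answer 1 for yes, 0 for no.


Strings: "gicp", "hfdk"
Sorted first:  cgip
Sorted second: dfhk
Differ at position 0: 'c' vs 'd' => not anagrams

0


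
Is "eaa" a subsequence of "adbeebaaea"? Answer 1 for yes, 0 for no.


Check if "eaa" is a subsequence of "adbeebaaea"
Greedy scan:
  Position 0 ('a'): no match needed
  Position 1 ('d'): no match needed
  Position 2 ('b'): no match needed
  Position 3 ('e'): matches sub[0] = 'e'
  Position 4 ('e'): no match needed
  Position 5 ('b'): no match needed
  Position 6 ('a'): matches sub[1] = 'a'
  Position 7 ('a'): matches sub[2] = 'a'
  Position 8 ('e'): no match needed
  Position 9 ('a'): no match needed
All 3 characters matched => is a subsequence

1


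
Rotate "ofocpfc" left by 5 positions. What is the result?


Input: "ofocpfc", rotate left by 5
First 5 characters: "ofocp"
Remaining characters: "fc"
Concatenate remaining + first: "fc" + "ofocp" = "fcofocp"

fcofocp


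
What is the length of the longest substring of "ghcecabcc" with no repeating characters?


Input: "ghcecabcc"
Sliding window (track last position of each char):
  Position 0 ('g'): window [0,0] length 1 -- new best
  Position 1 ('h'): window [0,1] length 2 -- new best
  Position 2 ('c'): window [0,2] length 3 -- new best
  Position 3 ('e'): window [0,3] length 4 -- new best
  Position 4 ('c'): repeat (last at 2), move window start to 3
  Position 4 ('c'): window [3,4] length 2
  Position 5 ('a'): window [3,5] length 3
  Position 6 ('b'): window [3,6] length 4
  Position 7 ('c'): repeat (last at 4), move window start to 5
  Position 7 ('c'): window [5,7] length 3
  Position 8 ('c'): repeat (last at 7), move window start to 8
  Position 8 ('c'): window [8,8] length 1
Longest substring with no repeats: "ghce" with length 4

4


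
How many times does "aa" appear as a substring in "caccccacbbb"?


Searching for "aa" in "caccccacbbb"
Scanning each position:
  Position 0: "ca" => no
  Position 1: "ac" => no
  Position 2: "cc" => no
  Position 3: "cc" => no
  Position 4: "cc" => no
  Position 5: "ca" => no
  Position 6: "ac" => no
  Position 7: "cb" => no
  Position 8: "bb" => no
  Position 9: "bb" => no
Total occurrences: 0

0


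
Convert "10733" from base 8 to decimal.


Input: "10733" in base 8
Positional expansion:
  Digit '1' (value 1) x 8^4 = 4096
  Digit '0' (value 0) x 8^3 = 0
  Digit '7' (value 7) x 8^2 = 448
  Digit '3' (value 3) x 8^1 = 24
  Digit '3' (value 3) x 8^0 = 3
Sum = 4571

4571


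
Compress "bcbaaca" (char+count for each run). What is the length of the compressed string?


Input: bcbaaca
Runs:
  'b' x 1 => "b1"
  'c' x 1 => "c1"
  'b' x 1 => "b1"
  'a' x 2 => "a2"
  'c' x 1 => "c1"
  'a' x 1 => "a1"
Compressed: "b1c1b1a2c1a1"
Compressed length: 12

12


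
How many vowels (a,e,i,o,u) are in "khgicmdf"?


Input: khgicmdf
Checking each character:
  'k' at position 0: consonant
  'h' at position 1: consonant
  'g' at position 2: consonant
  'i' at position 3: vowel (running total: 1)
  'c' at position 4: consonant
  'm' at position 5: consonant
  'd' at position 6: consonant
  'f' at position 7: consonant
Total vowels: 1

1


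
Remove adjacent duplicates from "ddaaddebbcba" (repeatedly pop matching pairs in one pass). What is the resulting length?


Input: ddaaddebbcba
Stack-based adjacent duplicate removal:
  Read 'd': push. Stack: d
  Read 'd': matches stack top 'd' => pop. Stack: (empty)
  Read 'a': push. Stack: a
  Read 'a': matches stack top 'a' => pop. Stack: (empty)
  Read 'd': push. Stack: d
  Read 'd': matches stack top 'd' => pop. Stack: (empty)
  Read 'e': push. Stack: e
  Read 'b': push. Stack: eb
  Read 'b': matches stack top 'b' => pop. Stack: e
  Read 'c': push. Stack: ec
  Read 'b': push. Stack: ecb
  Read 'a': push. Stack: ecba
Final stack: "ecba" (length 4)

4


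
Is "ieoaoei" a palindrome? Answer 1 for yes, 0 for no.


Input: ieoaoei
Reversed: ieoaoei
  Compare pos 0 ('i') with pos 6 ('i'): match
  Compare pos 1 ('e') with pos 5 ('e'): match
  Compare pos 2 ('o') with pos 4 ('o'): match
Result: palindrome

1


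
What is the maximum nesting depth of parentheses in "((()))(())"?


Input: "((()))(())"
Tracking depth:
  Position 0 '(': depth becomes 1
  Position 1 '(': depth becomes 2
  Position 2 '(': depth becomes 3
  Position 3 ')': depth becomes 2
  Position 4 ')': depth becomes 1
  Position 5 ')': depth becomes 0
  Position 6 '(': depth becomes 1
  Position 7 '(': depth becomes 2
  Position 8 ')': depth becomes 1
  Position 9 ')': depth becomes 0
Maximum depth reached: 3

3


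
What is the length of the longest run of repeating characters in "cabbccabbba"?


Input: "cabbccabbba"
Scanning for longest run:
  Position 1 ('a'): new char, reset run to 1
  Position 2 ('b'): new char, reset run to 1
  Position 3 ('b'): continues run of 'b', length=2
  Position 4 ('c'): new char, reset run to 1
  Position 5 ('c'): continues run of 'c', length=2
  Position 6 ('a'): new char, reset run to 1
  Position 7 ('b'): new char, reset run to 1
  Position 8 ('b'): continues run of 'b', length=2
  Position 9 ('b'): continues run of 'b', length=3
  Position 10 ('a'): new char, reset run to 1
Longest run: 'b' with length 3

3


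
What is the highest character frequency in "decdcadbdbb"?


Input: decdcadbdbb
Character counts:
  'a': 1
  'b': 3
  'c': 2
  'd': 4
  'e': 1
Maximum frequency: 4

4


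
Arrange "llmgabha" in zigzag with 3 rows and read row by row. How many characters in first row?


Zigzag "llmgabha" into 3 rows:
Placing characters:
  'l' => row 0
  'l' => row 1
  'm' => row 2
  'g' => row 1
  'a' => row 0
  'b' => row 1
  'h' => row 2
  'a' => row 1
Rows:
  Row 0: "la"
  Row 1: "lgba"
  Row 2: "mh"
First row length: 2

2


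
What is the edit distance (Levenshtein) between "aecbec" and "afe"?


Computing edit distance: "aecbec" -> "afe"
DP table:
           a    f    e
      0    1    2    3
  a   1    0    1    2
  e   2    1    1    1
  c   3    2    2    2
  b   4    3    3    3
  e   5    4    4    3
  c   6    5    5    4
Edit distance = dp[6][3] = 4

4


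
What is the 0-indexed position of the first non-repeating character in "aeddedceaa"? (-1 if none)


Input: aeddedceaa
Character frequencies:
  'a': 3
  'c': 1
  'd': 3
  'e': 3
Scanning left to right for freq == 1:
  Position 0 ('a'): freq=3, skip
  Position 1 ('e'): freq=3, skip
  Position 2 ('d'): freq=3, skip
  Position 3 ('d'): freq=3, skip
  Position 4 ('e'): freq=3, skip
  Position 5 ('d'): freq=3, skip
  Position 6 ('c'): unique! => answer = 6

6


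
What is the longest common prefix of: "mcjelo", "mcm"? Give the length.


Words: mcjelo, mcm
  Position 0: all 'm' => match
  Position 1: all 'c' => match
  Position 2: ('j', 'm') => mismatch, stop
LCP = "mc" (length 2)

2


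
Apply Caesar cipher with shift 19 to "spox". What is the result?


Caesar cipher: shift "spox" by 19
  's' (pos 18) + 19 = pos 11 = 'l'
  'p' (pos 15) + 19 = pos 8 = 'i'
  'o' (pos 14) + 19 = pos 7 = 'h'
  'x' (pos 23) + 19 = pos 16 = 'q'
Result: lihq

lihq


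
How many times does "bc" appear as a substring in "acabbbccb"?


Searching for "bc" in "acabbbccb"
Scanning each position:
  Position 0: "ac" => no
  Position 1: "ca" => no
  Position 2: "ab" => no
  Position 3: "bb" => no
  Position 4: "bb" => no
  Position 5: "bc" => MATCH
  Position 6: "cc" => no
  Position 7: "cb" => no
Total occurrences: 1

1


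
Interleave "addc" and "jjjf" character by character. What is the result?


Interleaving "addc" and "jjjf":
  Position 0: 'a' from first, 'j' from second => "aj"
  Position 1: 'd' from first, 'j' from second => "dj"
  Position 2: 'd' from first, 'j' from second => "dj"
  Position 3: 'c' from first, 'f' from second => "cf"
Result: ajdjdjcf

ajdjdjcf


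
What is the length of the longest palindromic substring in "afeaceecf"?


Input: "afeaceecf"
Checking substrings for palindromes:
  [4:8] "ceec" (len 4) => palindrome
  [5:7] "ee" (len 2) => palindrome
Longest palindromic substring: "ceec" with length 4

4


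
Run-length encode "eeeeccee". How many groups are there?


Input: eeeeccee
Scanning for consecutive runs:
  Group 1: 'e' x 4 (positions 0-3)
  Group 2: 'c' x 2 (positions 4-5)
  Group 3: 'e' x 2 (positions 6-7)
Total groups: 3

3


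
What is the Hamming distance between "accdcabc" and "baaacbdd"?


Comparing "accdcabc" and "baaacbdd" position by position:
  Position 0: 'a' vs 'b' => differ
  Position 1: 'c' vs 'a' => differ
  Position 2: 'c' vs 'a' => differ
  Position 3: 'd' vs 'a' => differ
  Position 4: 'c' vs 'c' => same
  Position 5: 'a' vs 'b' => differ
  Position 6: 'b' vs 'd' => differ
  Position 7: 'c' vs 'd' => differ
Total differences (Hamming distance): 7

7


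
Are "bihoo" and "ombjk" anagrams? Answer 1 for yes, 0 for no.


Strings: "bihoo", "ombjk"
Sorted first:  bhioo
Sorted second: bjkmo
Differ at position 1: 'h' vs 'j' => not anagrams

0


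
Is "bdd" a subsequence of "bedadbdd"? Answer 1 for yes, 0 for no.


Check if "bdd" is a subsequence of "bedadbdd"
Greedy scan:
  Position 0 ('b'): matches sub[0] = 'b'
  Position 1 ('e'): no match needed
  Position 2 ('d'): matches sub[1] = 'd'
  Position 3 ('a'): no match needed
  Position 4 ('d'): matches sub[2] = 'd'
  Position 5 ('b'): no match needed
  Position 6 ('d'): no match needed
  Position 7 ('d'): no match needed
All 3 characters matched => is a subsequence

1
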